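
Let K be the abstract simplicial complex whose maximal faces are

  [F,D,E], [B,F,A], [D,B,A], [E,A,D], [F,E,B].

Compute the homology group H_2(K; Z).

H_2 = 0.

K has 5 vertices, 10 edges, 5 triangles.
rank ∂_2 = 5, rank ∂_3 = 0 ⇒ b_2 = 5 − 5 − 0 = 0. So H_2 = 0.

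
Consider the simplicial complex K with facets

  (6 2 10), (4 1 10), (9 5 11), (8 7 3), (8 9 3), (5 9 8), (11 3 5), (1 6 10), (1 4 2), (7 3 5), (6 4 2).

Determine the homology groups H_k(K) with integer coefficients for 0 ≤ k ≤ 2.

H_0 ≅ Z^2,  H_1 ≅ Z^2,  H_2 = 0.

We work with the vertex ordering 1 < 2 < 3 < 4 < 5 < 6 < 7 < 8 < 9 < 10 < 11. The simplices of K, each written with vertices in increasing order, are:

  0-simplices (11): [1], [2], [3], [4], [5], [6], [7], [8], [9], [10], [11]
  1-simplices (22): [1,2], [1,4], [1,6], [1,10], [2,4], [2,6], [2,10], [3,5], [3,7], [3,8], [3,9], [3,11], [4,6], [4,10], [5,7], [5,8], [5,9], [5,11], [6,10], [7,8], [8,9], [9,11]
  2-simplices (11): [1,2,4], [1,4,10], [1,6,10], [2,4,6], [2,6,10], [3,5,7], [3,5,11], [3,7,8], [3,8,9], [5,8,9], [5,9,11]

Hence C_0 ≅ Z^11, C_1 ≅ Z^22, C_2 ≅ Z^11.

Boundary ∂_1: C_1 → C_0 is given by ∂[p,q] = [q] − [p].
As a 11×22 matrix over Z this has rank 9, with invariant factors (1,1,1,1,1,1,1,1,1).

The boundary map ∂_2: C_2 → C_1 maps a triangle to the signed sum of its edges. For instance
  ∂[1,6,10] = [6,10] − [1,10] + [1,6],
  ∂[3,5,7] = [5,7] − [3,7] + [3,5].
The resulting 22×11 matrix has rank 11, and its Smith normal form has invariant factors (1,1,1,1,1,1,1,1,1,1,1).

Computing H_k = (kernel of ∂_k) / (image of ∂_{k+1}):

  H_0: rank C_0 − rank ∂_1 = 11 − 9 = 2, and the invariant factors of ∂_1 are all 1, so H_0 = Z^2.
  H_1: rank ker ∂_1 − rank ∂_2 = (22 − 9) − 11 = 2, and the invariant factors of ∂_2 are all 1, so H_1 = Z^2.
  H_2: rank ker ∂_2 − rank ∂_3 = (11 − 11) − 0 = 0, and there is no ∂_3, so H_2 = 0.

(K is a triangulation of the disjoint union of the Möbius band and the cylinder S^1 x I.)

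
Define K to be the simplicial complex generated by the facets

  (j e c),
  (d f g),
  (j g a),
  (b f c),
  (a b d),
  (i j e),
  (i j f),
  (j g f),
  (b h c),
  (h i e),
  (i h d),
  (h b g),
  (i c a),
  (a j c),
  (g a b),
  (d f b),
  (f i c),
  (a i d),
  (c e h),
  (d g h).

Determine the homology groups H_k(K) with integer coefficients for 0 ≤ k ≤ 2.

Take the total order a < b < c < d < e < f < g < h < i < j on the vertex set. Then K (dimension 2) consists of the simplices:

  0-simplices (10): a, b, c, d, e, f, g, h, i, j
  1-simplices (30): ab, ac, ad, ag, ai, aj, bc, bd, bf, bg, bh, ce, cf, ch, ci, cj, df, dg, dh, di, eh, ei, ej, fg, fi, fj, gh, gj, hi, ij
  2-simplices (20): abd, abg, aci, acj, adi, agj, bcf, bch, bdf, bgh, ceh, cej, cfi, dfg, dgh, dhi, ehi, eij, fgj, fij

so the chain groups are C_0 ≅ Z^10, C_1 ≅ Z^30, C_2 ≅ Z^20.

Boundary ∂_1: C_1 → C_0 maps an edge to its endpoints' difference, ∂[p,q] = q − p. For instance
  ∂gh = h − g.
This gives a 10×30 integer matrix of rank 9; reducing to Smith normal form yields diagonal entries (1,1,1,1,1,1,1,1,1).

∂_2: C_2 → C_1 maps a triangle to the signed sum of its edges. For instance
  ∂cfi = fi − ci + cf,
  ∂dfg = fg − dg + df.
As a 30×20 matrix over Z this has rank 20, with invariant factors (1,1,1,1,1,1,1,1,1,1,1,1,1,1,1,1,1,1,1,2).

From H_k ≅ ker(∂_k) / im(∂_{k+1}) we obtain:

  H_0: rank C_0 − rank ∂_1 = 10 − 9 = 1, and the invariant factors of ∂_1 are all 1, so H_0 ≅ Z.
  H_1: rank ker ∂_1 − rank ∂_2 = (30 − 9) − 20 = 1, and ∂_2 has invariant factor 2 > 1, so H_1 ≅ Z ⊕ Z/2Z.
  H_2: rank ker ∂_2 − rank ∂_3 = (20 − 20) − 0 = 0, and there is no ∂_3, so H_2 ≅ 0.

As a check, the Euler characteristic is 10 − 30 + 20 = 0, which agrees with 1 − 1 + 0 = 0.
(K is a triangulation of the Klein bottle.)

H_0 = Z,  H_1 = Z ⊕ Z/2Z,  H_2 = 0.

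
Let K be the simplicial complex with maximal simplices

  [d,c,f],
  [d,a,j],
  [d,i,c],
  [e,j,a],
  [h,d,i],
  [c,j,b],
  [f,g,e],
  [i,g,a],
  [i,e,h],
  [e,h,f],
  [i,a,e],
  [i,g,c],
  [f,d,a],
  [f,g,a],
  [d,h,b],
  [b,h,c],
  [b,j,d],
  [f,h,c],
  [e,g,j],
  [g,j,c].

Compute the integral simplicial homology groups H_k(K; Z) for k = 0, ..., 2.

H_0 ≅ Z,  H_1 ≅ Z ⊕ Z/2Z,  H_2 = 0.

We work with the vertex ordering a < b < c < d < e < f < g < h < i < j. The simplices of K, each written with vertices in increasing order, are:

  0-simplices (10): a, b, c, d, e, f, g, h, i, j
  1-simplices (30): ad, ae, af, ag, ai, aj, bc, bd, bh, bj, cd, cf, cg, ch, ci, cj, df, dh, di, dj, ef, eg, eh, ei, ej, fg, fh, gi, gj, hi
  2-simplices (20): adf, adj, aei, aej, afg, agi, bch, bcj, bdh, bdj, cdf, cdi, cfh, cgi, cgj, dhi, efg, efh, egj, ehi

giving chain groups C_0 ≅ Z^10, C_1 ≅ Z^30, C_2 ≅ Z^20.

The boundary map ∂_1: C_1 → C_0 is given by ∂[p,q] = [q] − [p]. For instance
  ∂af = f − a.
The 10×30 boundary matrix has rank 9 and Smith normal form diag(1,1,1,1,1,1,1,1,1).

Boundary ∂_2: C_2 → C_1 maps a triangle to the signed sum of its edges. For instance
  ∂adj = dj − aj + ad,
  ∂cgi = gi − ci + cg.
As a 30×20 matrix over Z this has rank 20, with invariant factors (1,1,1,1,1,1,1,1,1,1,1,1,1,1,1,1,1,1,1,2).

From H_k ≅ ker(∂_k) / im(∂_{k+1}) we obtain:

  H_0: rank C_0 − rank ∂_1 = 10 − 9 = 1, and the invariant factors of ∂_1 are all 1, so H_0 ≅ Z.
  H_1: rank ker ∂_1 − rank ∂_2 = (30 − 9) − 20 = 1, and ∂_2 has invariant factor 2 > 1, so H_1 ≅ Z ⊕ Z/2Z.
  H_2: rank ker ∂_2 − rank ∂_3 = (20 − 20) − 0 = 0, and there is no ∂_3, so H_2 ≅ 0.

As a check, the Euler characteristic is 10 − 30 + 20 = 0, which agrees with 1 − 1 + 0 = 0.
(K is a triangulation of the Klein bottle.)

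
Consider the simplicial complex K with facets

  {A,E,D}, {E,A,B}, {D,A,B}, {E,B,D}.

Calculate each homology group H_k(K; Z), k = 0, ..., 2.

Take the total order A < B < D < E on the vertex set. Then K (dimension 2) consists of the simplices:

  0-simplices (4): A, B, D, E
  1-simplices (6): AB, AD, AE, BD, BE, DE
  2-simplices (4): ABD, ABE, ADE, BDE

so the chain groups are C_0 ≅ Z^4, C_1 ≅ Z^6, C_2 ≅ Z^4.

∂_1: C_1 → C_0 is given by ∂[p,q] = [q] − [p]. For instance
  ∂DE = E − D.
This gives a 4×6 integer matrix of rank 3; reducing to Smith normal form yields diagonal entries (1,1,1).

∂_2: C_2 → C_1 sends each 2-simplex [p,q,r] to [q,r] − [p,r] + [p,q]. For instance
  ∂ABE = BE − AE + AB,
  ∂ABD = BD − AD + AB.
The resulting 6×4 matrix has rank 3, and its Smith normal form has invariant factors (1,1,1).

Now H_k = ker ∂_k / im ∂_{k+1}, so:

  H_0: rank C_0 − rank ∂_1 = 4 − 3 = 1, and the invariant factors of ∂_1 are all 1, so H_0 ≅ Z.
  H_1: rank ker ∂_1 − rank ∂_2 = (6 − 3) − 3 = 0, and the invariant factors of ∂_2 are all 1, so H_1 ≅ 0.
  H_2: rank ker ∂_2 − rank ∂_3 = (4 − 3) − 0 = 1, and there is no ∂_3, so H_2 ≅ Z.

(K is a triangulation of the 2-sphere S^2.)

H_0 = Z,  H_1 = 0,  H_2 = Z.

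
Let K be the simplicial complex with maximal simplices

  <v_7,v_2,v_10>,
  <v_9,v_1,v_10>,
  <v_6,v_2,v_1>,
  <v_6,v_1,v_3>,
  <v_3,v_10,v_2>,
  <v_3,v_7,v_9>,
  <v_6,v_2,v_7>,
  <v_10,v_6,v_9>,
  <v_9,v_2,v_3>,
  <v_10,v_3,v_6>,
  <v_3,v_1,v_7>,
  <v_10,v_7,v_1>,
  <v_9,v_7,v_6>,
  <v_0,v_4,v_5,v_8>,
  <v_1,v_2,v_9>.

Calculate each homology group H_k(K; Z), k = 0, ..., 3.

H_0 = Z^2,  H_1 = Z^2,  H_2 = Z,  H_3 = 0.

Order the vertices as v_0 < v_1 < v_2 < v_3 < v_4 < v_5 < v_6 < v_7 < v_8 < v_9 < v_10. Listing each simplex with vertices in this order, K has dimension 3 with simplices:

  0-simplices (11): [v_0], [v_1], [v_2], [v_3], [v_4], [v_5], [v_6], [v_7], [v_8], [v_9], [v_10]
  1-simplices (27): (27 of them)
  2-simplices (18): (18 of them)
  3-simplices (1): [v_0,v_4,v_5,v_8]

so the chain groups are C_0 ≅ Z^11, C_1 ≅ Z^27, C_2 ≅ Z^18, C_3 ≅ Z^1.

∂_1: C_1 → C_0 is given by ∂[p,q] = [q] − [p].
The 11×27 boundary matrix has rank 9 and Smith normal form diag(1,1,1,1,1,1,1,1,1).

∂_2: C_2 → C_1 acts by ∂[p,q,r] = [q,r] − [p,r] + [p,q]. For instance
  ∂[v_2,v_6,v_7] = [v_6,v_7] − [v_2,v_7] + [v_2,v_6],
  ∂[v_1,v_9,v_10] = [v_9,v_10] − [v_1,v_10] + [v_1,v_9].
As a 27×18 matrix over Z this has rank 16, with invariant factors (1,1,1,1,1,1,1,1,1,1,1,1,1,1,1,1).

Boundary ∂_3: C_3 → C_2 sends each 3-simplex σ to the alternating sum Σ_i (−1)^i (σ with its i-th vertex removed). For instance
  ∂[v_0,v_4,v_5,v_8] = [v_4,v_5,v_8] − [v_0,v_5,v_8] + [v_0,v_4,v_8] − [v_0,v_4,v_5].
This gives a 18×1 integer matrix of rank 1; reducing to Smith normal form yields diagonal entries (1).

Computing H_k = (kernel of ∂_k) / (image of ∂_{k+1}):

  H_0: rank C_0 − rank ∂_1 = 11 − 9 = 2, and the invariant factors of ∂_1 are all 1, so H_0 ≅ Z^2.
  H_1: rank ker ∂_1 − rank ∂_2 = (27 − 9) − 16 = 2, and the invariant factors of ∂_2 are all 1, so H_1 ≅ Z^2.
  H_2: rank ker ∂_2 − rank ∂_3 = (18 − 16) − 1 = 1, and the invariant factors of ∂_3 are all 1, so H_2 ≅ Z.
  H_3: rank ker ∂_3 − rank ∂_4 = (1 − 1) − 0 = 0, and there is no ∂_4, so H_3 ≅ 0.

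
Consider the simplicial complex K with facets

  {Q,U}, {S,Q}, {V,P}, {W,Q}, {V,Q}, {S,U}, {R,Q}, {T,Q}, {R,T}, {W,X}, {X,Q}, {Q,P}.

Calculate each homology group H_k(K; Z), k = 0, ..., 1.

K has 9 vertices, 12 edges.
rank ∂_0 = 0, rank ∂_1 = 8 ⇒ b_0 = 9 − 0 − 8 = 1; all invariant factors of ∂_1 are 1 so no torsion. So H_0 = Z.
rank ∂_1 = 8, rank ∂_2 = 0 ⇒ b_1 = 12 − 8 − 0 = 4. So H_1 = Z^4.

H_0 = Z,  H_1 = Z^4.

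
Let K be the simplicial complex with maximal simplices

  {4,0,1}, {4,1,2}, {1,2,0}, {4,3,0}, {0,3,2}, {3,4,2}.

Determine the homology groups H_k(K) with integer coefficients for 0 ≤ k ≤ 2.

Fix the vertex order 0 < 1 < 2 < 3 < 4 and write every simplex with vertices in increasing order. Then dim K = 2 and the simplices of K are:

  0-simplices (5): [0], [1], [2], [3], [4]
  1-simplices (9): [0,1], [0,2], [0,3], [0,4], [1,2], [1,4], [2,3], [2,4], [3,4]
  2-simplices (6): [0,1,2], [0,1,4], [0,2,3], [0,3,4], [1,2,4], [2,3,4]

giving chain groups C_0 ≅ Z^5, C_1 ≅ Z^9, C_2 ≅ Z^6.

Boundary ∂_1: C_1 → C_0 maps an edge to its endpoints' difference, ∂[p,q] = q − p. For instance
  ∂[2,4] = [4] − [2].
This gives a 5×9 integer matrix of rank 4; reducing to Smith normal form yields diagonal entries (1,1,1,1).

The boundary map ∂_2: C_2 → C_1 maps a triangle to the signed sum of its edges. For instance
  ∂[0,1,4] = [1,4] − [0,4] + [0,1],
  ∂[2,3,4] = [3,4] − [2,4] + [2,3].
This gives a 9×6 integer matrix of rank 5; reducing to Smith normal form yields diagonal entries (1,1,1,1,1).

From H_k ≅ ker(∂_k) / im(∂_{k+1}) we obtain:

  H_0: rank C_0 − rank ∂_1 = 5 − 4 = 1, and the invariant factors of ∂_1 are all 1, so H_0 = Z.
  H_1: rank ker ∂_1 − rank ∂_2 = (9 − 4) − 5 = 0, and the invariant factors of ∂_2 are all 1, so H_1 = 0.
  H_2: rank ker ∂_2 − rank ∂_3 = (6 − 5) − 0 = 1, and there is no ∂_3, so H_2 = Z.

As a check, the Euler characteristic is 5 − 9 + 6 = 2, which agrees with 1 − 0 + 1 = 2.

H_0 = Z,  H_1 = 0,  H_2 = Z.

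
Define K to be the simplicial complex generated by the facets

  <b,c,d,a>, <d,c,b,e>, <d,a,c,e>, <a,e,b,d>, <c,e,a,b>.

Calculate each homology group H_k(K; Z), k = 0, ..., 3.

H_0 = Z,  H_1 = 0,  H_2 = 0,  H_3 = Z.

Order the vertices as a < b < c < d < e. Listing each simplex with vertices in this order, K has dimension 3 with simplices:

  0-simplices (5): a, b, c, d, e
  1-simplices (10): ab, ac, ad, ae, bc, bd, be, cd, ce, de
  2-simplices (10): abc, abd, abe, acd, ace, ade, bcd, bce, bde, cde
  3-simplices (5): abcd, abce, abde, acde, bcde

so the chain groups are C_0 ≅ Z^5, C_1 ≅ Z^10, C_2 ≅ Z^10, C_3 ≅ Z^5.

The boundary map ∂_1: C_1 → C_0 is given by ∂[p,q] = [q] − [p]. For instance
  ∂ab = b − a.
As a 5×10 matrix over Z this has rank 4, with invariant factors (1,1,1,1).

∂_2: C_2 → C_1 sends each 2-simplex [p,q,r] to [q,r] − [p,r] + [p,q]. For instance
  ∂abe = be − ae + ab,
  ∂ace = ce − ae + ac.
This gives a 10×10 integer matrix of rank 6; reducing to Smith normal form yields diagonal entries (1,1,1,1,1,1).

∂_3: C_3 → C_2 sends each 3-simplex σ to the alternating sum Σ_i (−1)^i (σ with its i-th vertex removed). For instance
  ∂bcde = cde − bde + bce − bcd,
  ∂abce = bce − ace + abe − abc.
The 10×5 boundary matrix has rank 4 and Smith normal form diag(1,1,1,1).

Computing H_k = (kernel of ∂_k) / (image of ∂_{k+1}):

  H_0: rank C_0 − rank ∂_1 = 5 − 4 = 1, and the invariant factors of ∂_1 are all 1, so H_0 = Z.
  H_1: rank ker ∂_1 − rank ∂_2 = (10 − 4) − 6 = 0, and the invariant factors of ∂_2 are all 1, so H_1 = 0.
  H_2: rank ker ∂_2 − rank ∂_3 = (10 − 6) − 4 = 0, and the invariant factors of ∂_3 are all 1, so H_2 = 0.
  H_3: rank ker ∂_3 − rank ∂_4 = (5 − 4) − 0 = 1, and there is no ∂_4, so H_3 = Z.

As a check, the Euler characteristic is 5 − 10 + 10 − 5 = 0, which agrees with 1 − 0 + 0 − 1 = 0.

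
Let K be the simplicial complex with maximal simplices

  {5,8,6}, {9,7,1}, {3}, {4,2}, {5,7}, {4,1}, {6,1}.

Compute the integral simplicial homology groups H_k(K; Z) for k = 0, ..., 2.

Take the total order 1 < 2 < 3 < 4 < 5 < 6 < 7 < 8 < 9 on the vertex set. Then K (dimension 2) consists of the simplices:

  0-simplices (9): [1], [2], [3], [4], [5], [6], [7], [8], [9]
  1-simplices (10): [1,4], [1,6], [1,7], [1,9], [2,4], [5,6], [5,7], [5,8], [6,8], [7,9]
  2-simplices (2): [1,7,9], [5,6,8]

Hence C_0 ≅ Z^9, C_1 ≅ Z^10, C_2 ≅ Z^2.

∂_1: C_1 → C_0 sends each edge [p,q] (with p < q) to q − p. For instance
  ∂[1,7] = [7] − [1].
The resulting 9×10 matrix has rank 7, and its Smith normal form has invariant factors (1,1,1,1,1,1,1).

The boundary map ∂_2: C_2 → C_1 acts by ∂[p,q,r] = [q,r] − [p,r] + [p,q]. For instance
  ∂[1,7,9] = [7,9] − [1,9] + [1,7],
  ∂[5,6,8] = [6,8] − [5,8] + [5,6].
The resulting 10×2 matrix has rank 2, and its Smith normal form has invariant factors (1,1).

Reading off H_k = ker ∂_k / im ∂_{k+1}:

  H_0: rank C_0 − rank ∂_1 = 9 − 7 = 2, and the invariant factors of ∂_1 are all 1, so H_0 = Z^2.
  H_1: rank ker ∂_1 − rank ∂_2 = (10 − 7) − 2 = 1, and the invariant factors of ∂_2 are all 1, so H_1 = Z.
  H_2: rank ker ∂_2 − rank ∂_3 = (2 − 2) − 0 = 0, and there is no ∂_3, so H_2 = 0.

As a check, the Euler characteristic is 9 − 10 + 2 = 1, which agrees with 2 − 1 + 0 = 1.

H_0 = Z^2,  H_1 = Z,  H_2 = 0.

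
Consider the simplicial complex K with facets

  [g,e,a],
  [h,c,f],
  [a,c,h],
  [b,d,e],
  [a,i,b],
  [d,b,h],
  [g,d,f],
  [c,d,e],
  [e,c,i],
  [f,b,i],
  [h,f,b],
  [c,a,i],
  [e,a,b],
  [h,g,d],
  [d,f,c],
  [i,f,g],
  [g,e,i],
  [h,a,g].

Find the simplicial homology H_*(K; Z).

K has 9 vertices, 27 edges, 18 triangles.
rank ∂_0 = 0, rank ∂_1 = 8 ⇒ b_0 = 9 − 0 − 8 = 1; all invariant factors of ∂_1 are 1 so no torsion. So H_0 = Z.
rank ∂_1 = 8, rank ∂_2 = 18 ⇒ b_1 = 27 − 8 − 18 = 1; ∂_2 has invariant factor(s) [2] giving torsion. So H_1 = Z ⊕ Z/2.
rank ∂_2 = 18, rank ∂_3 = 0 ⇒ b_2 = 18 − 18 − 0 = 0. So H_2 = 0.

H_0 ≅ Z,  H_1 ≅ Z ⊕ Z/2,  H_2 = 0.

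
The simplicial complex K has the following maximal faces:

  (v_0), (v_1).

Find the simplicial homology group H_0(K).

Take the total order v_0 < v_1 on the vertex set. Then K (dimension 0) consists of the simplices:

  0-simplices (2): [v_0], [v_1]

giving chain groups C_0 ≅ Z^2.

From H_k ≅ ker(∂_k) / im(∂_{k+1}) we obtain:

  H_0: rank C_0 − rank ∂_1 = 2 − 0 = 2, and there is no ∂_1, so H_0 = Z^2.

(K is a triangulation of a set of 2 points.)

H_0 ≅ Z^2.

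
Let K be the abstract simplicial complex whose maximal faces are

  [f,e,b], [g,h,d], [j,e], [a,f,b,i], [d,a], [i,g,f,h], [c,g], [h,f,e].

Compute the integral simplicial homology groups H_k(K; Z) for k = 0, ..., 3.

H_0 = Z,  H_1 = Z,  H_2 = 0,  H_3 = 0.

K has 10 vertices, 19 edges, 11 triangles, 2 3-simplices.
rank ∂_0 = 0, rank ∂_1 = 9 ⇒ b_0 = 10 − 0 − 9 = 1; all invariant factors of ∂_1 are 1 so no torsion. So H_0 ≅ Z.
rank ∂_1 = 9, rank ∂_2 = 9 ⇒ b_1 = 19 − 9 − 9 = 1; all invariant factors of ∂_2 are 1 so no torsion. So H_1 ≅ Z.
rank ∂_2 = 9, rank ∂_3 = 2 ⇒ b_2 = 11 − 9 − 2 = 0; all invariant factors of ∂_3 are 1 so no torsion. So H_2 ≅ 0.
rank ∂_3 = 2, rank ∂_4 = 0 ⇒ b_3 = 2 − 2 − 0 = 0. So H_3 ≅ 0.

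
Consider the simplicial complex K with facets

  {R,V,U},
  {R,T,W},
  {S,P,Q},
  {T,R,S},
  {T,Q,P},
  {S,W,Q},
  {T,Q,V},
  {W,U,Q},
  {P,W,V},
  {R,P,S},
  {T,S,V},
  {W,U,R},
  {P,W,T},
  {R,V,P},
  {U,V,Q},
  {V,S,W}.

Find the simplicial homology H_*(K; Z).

H_0 ≅ Z,  H_1 ≅ Z^2,  H_2 ≅ Z.

We work with the vertex ordering P < Q < R < S < T < U < V < W. The simplices of K, each written with vertices in increasing order, are:

  0-simplices (8): P, Q, R, S, T, U, V, W
  1-simplices (24): PQ, PR, PS, PT, PV, PW, QS, QT, QU, QV, QW, RS, RT, RU, RV, RW, ST, SV, SW, TV, TW, UV, UW, VW
  2-simplices (16): PQS, PQT, PRS, PRV, PTW, PVW, QSW, QTV, QUV, QUW, RST, RTW, RUV, RUW, STV, SVW

so the chain groups are C_0 ≅ Z^8, C_1 ≅ Z^24, C_2 ≅ Z^16.

∂_1: C_1 → C_0 is given by ∂[p,q] = [q] − [p]. For instance
  ∂PW = W − P.
The resulting 8×24 matrix has rank 7, and its Smith normal form has invariant factors (1,1,1,1,1,1,1).

Boundary ∂_2: C_2 → C_1 sends each 2-simplex [p,q,r] to [q,r] − [p,r] + [p,q]. For instance
  ∂STV = TV − SV + ST,
  ∂PRV = RV − PV + PR.
The resulting 24×16 matrix has rank 15, and its Smith normal form has invariant factors (1,1,1,1,1,1,1,1,1,1,1,1,1,1,1).

From H_k ≅ ker(∂_k) / im(∂_{k+1}) we obtain:

  H_0: rank C_0 − rank ∂_1 = 8 − 7 = 1, and the invariant factors of ∂_1 are all 1, so H_0 ≅ Z.
  H_1: rank ker ∂_1 − rank ∂_2 = (24 − 7) − 15 = 2, and the invariant factors of ∂_2 are all 1, so H_1 ≅ Z^2.
  H_2: rank ker ∂_2 − rank ∂_3 = (16 − 15) − 0 = 1, and there is no ∂_3, so H_2 ≅ Z.

As a check, the Euler characteristic is 8 − 24 + 16 = 0, which agrees with 1 − 2 + 1 = 0.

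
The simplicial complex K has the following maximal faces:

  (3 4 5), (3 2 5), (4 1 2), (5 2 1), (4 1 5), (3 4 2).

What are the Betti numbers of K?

We work with the vertex ordering 1 < 2 < 3 < 4 < 5. The simplices of K, each written with vertices in increasing order, are:

  0-simplices (5): [1], [2], [3], [4], [5]
  1-simplices (9): [1,2], [1,4], [1,5], [2,3], [2,4], [2,5], [3,4], [3,5], [4,5]
  2-simplices (6): [1,2,4], [1,2,5], [1,4,5], [2,3,4], [2,3,5], [3,4,5]

Hence C_0 ≅ Z^5, C_1 ≅ Z^9, C_2 ≅ Z^6.

∂_1: C_1 → C_0 is given by ∂[p,q] = [q] − [p]. For instance
  ∂[1,5] = [5] − [1].
The 5×9 boundary matrix has rank 4 and Smith normal form diag(1,1,1,1).

The boundary map ∂_2: C_2 → C_1 maps a triangle to the signed sum of its edges. For instance
  ∂[3,4,5] = [4,5] − [3,5] + [3,4],
  ∂[2,3,4] = [3,4] − [2,4] + [2,3].
The 9×6 boundary matrix has rank 5 and Smith normal form diag(1,1,1,1,1).

From H_k ≅ ker(∂_k) / im(∂_{k+1}) we obtain:

  H_0: rank C_0 − rank ∂_1 = 5 − 4 = 1, and the invariant factors of ∂_1 are all 1, so H_0 ≅ Z.
  H_1: rank ker ∂_1 − rank ∂_2 = (9 − 4) − 5 = 0, and the invariant factors of ∂_2 are all 1, so H_1 ≅ 0.
  H_2: rank ker ∂_2 − rank ∂_3 = (6 − 5) − 0 = 1, and there is no ∂_3, so H_2 ≅ Z.

Hence the Betti numbers are b_0 = 1, b_1 = 0, b_2 = 1.

b_0 = 1, b_1 = 0, b_2 = 1.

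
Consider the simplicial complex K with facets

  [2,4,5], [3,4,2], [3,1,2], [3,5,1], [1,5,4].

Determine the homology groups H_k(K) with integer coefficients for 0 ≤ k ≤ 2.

H_0 = Z,  H_1 = Z,  H_2 = 0.

We work with the vertex ordering 1 < 2 < 3 < 4 < 5. The simplices of K, each written with vertices in increasing order, are:

  0-simplices (5): [1], [2], [3], [4], [5]
  1-simplices (10): [1,2], [1,3], [1,4], [1,5], [2,3], [2,4], [2,5], [3,4], [3,5], [4,5]
  2-simplices (5): [1,2,3], [1,3,5], [1,4,5], [2,3,4], [2,4,5]

so the chain groups are C_0 ≅ Z^5, C_1 ≅ Z^10, C_2 ≅ Z^5.

Boundary ∂_1: C_1 → C_0 maps an edge to its endpoints' difference, ∂[p,q] = q − p. For instance
  ∂[4,5] = [5] − [4].
As a 5×10 matrix over Z this has rank 4, with invariant factors (1,1,1,1).

The boundary map ∂_2: C_2 → C_1 sends each 2-simplex [p,q,r] to [q,r] − [p,r] + [p,q]. For instance
  ∂[1,4,5] = [4,5] − [1,5] + [1,4],
  ∂[1,3,5] = [3,5] − [1,5] + [1,3].
As a 10×5 matrix over Z this has rank 5, with invariant factors (1,1,1,1,1).

From H_k ≅ ker(∂_k) / im(∂_{k+1}) we obtain:

  H_0: rank C_0 − rank ∂_1 = 5 − 4 = 1, and the invariant factors of ∂_1 are all 1, so H_0 ≅ Z.
  H_1: rank ker ∂_1 − rank ∂_2 = (10 − 4) − 5 = 1, and the invariant factors of ∂_2 are all 1, so H_1 ≅ Z.
  H_2: rank ker ∂_2 − rank ∂_3 = (5 − 5) − 0 = 0, and there is no ∂_3, so H_2 ≅ 0.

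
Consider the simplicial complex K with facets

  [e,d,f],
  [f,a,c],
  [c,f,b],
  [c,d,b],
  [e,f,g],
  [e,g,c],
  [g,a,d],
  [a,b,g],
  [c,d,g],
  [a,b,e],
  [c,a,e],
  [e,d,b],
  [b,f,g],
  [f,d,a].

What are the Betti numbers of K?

b_0 = 1, b_1 = 2, b_2 = 1.

Take the total order a < b < c < d < e < f < g on the vertex set. Then K (dimension 2) consists of the simplices:

  0-simplices (7): a, b, c, d, e, f, g
  1-simplices (21): ab, ac, ad, ae, af, ag, bc, bd, be, bf, bg, cd, ce, cf, cg, de, df, dg, ef, eg, fg
  2-simplices (14): abe, abg, ace, acf, adf, adg, bcd, bcf, bde, bfg, cdg, ceg, def, efg

so the chain groups are C_0 ≅ Z^7, C_1 ≅ Z^21, C_2 ≅ Z^14.

Boundary ∂_1: C_1 → C_0 maps an edge to its endpoints' difference, ∂[p,q] = q − p. For instance
  ∂af = f − a.
The 7×21 boundary matrix has rank 6 and Smith normal form diag(1,1,1,1,1,1).

∂_2: C_2 → C_1 sends each 2-simplex [p,q,r] to [q,r] − [p,r] + [p,q]. For instance
  ∂def = ef − df + de,
  ∂acf = cf − af + ac.
The resulting 21×14 matrix has rank 13, and its Smith normal form has invariant factors (1,1,1,1,1,1,1,1,1,1,1,1,1).

Reading off H_k = ker ∂_k / im ∂_{k+1}:

  H_0: rank C_0 − rank ∂_1 = 7 − 6 = 1, and the invariant factors of ∂_1 are all 1, so H_0 = Z.
  H_1: rank ker ∂_1 − rank ∂_2 = (21 − 6) − 13 = 2, and the invariant factors of ∂_2 are all 1, so H_1 = Z^2.
  H_2: rank ker ∂_2 − rank ∂_3 = (14 − 13) − 0 = 1, and there is no ∂_3, so H_2 = Z.

Hence the Betti numbers are b_0 = 1, b_1 = 2, b_2 = 1.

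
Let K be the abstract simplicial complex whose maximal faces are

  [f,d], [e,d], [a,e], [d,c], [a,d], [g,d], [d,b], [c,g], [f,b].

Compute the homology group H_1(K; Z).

Take the total order a < b < c < d < e < f < g on the vertex set. Then K (dimension 1) consists of the simplices:

  0-simplices (7): a, b, c, d, e, f, g
  1-simplices (9): ad, ae, bd, bf, cd, cg, de, df, dg

so the chain groups are C_0 ≅ Z^7, C_1 ≅ Z^9.

The boundary map ∂_1: C_1 → C_0 maps an edge to its endpoints' difference, ∂[p,q] = q − p. For instance
  ∂dg = g − d.
The 7×9 boundary matrix has rank 6 and Smith normal form diag(1,1,1,1,1,1).

Reading off H_k = ker ∂_k / im ∂_{k+1}:

  H_1: rank ker ∂_1 − rank ∂_2 = (9 − 6) − 0 = 3, and there is no ∂_2, so H_1 = Z^3.

H_1 ≅ Z^3.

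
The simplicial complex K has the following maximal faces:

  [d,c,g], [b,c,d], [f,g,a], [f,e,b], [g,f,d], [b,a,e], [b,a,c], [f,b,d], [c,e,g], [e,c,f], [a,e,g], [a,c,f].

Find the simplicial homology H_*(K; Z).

H_0 = Z,  H_1 = Z_2,  H_2 = 0.

Take the total order a < b < c < d < e < f < g on the vertex set. Then K (dimension 2) consists of the simplices:

  0-simplices (7): a, b, c, d, e, f, g
  1-simplices (18): ab, ac, ae, af, ag, bc, bd, be, bf, cd, ce, cf, cg, df, dg, ef, eg, fg
  2-simplices (12): abc, abe, acf, aeg, afg, bcd, bdf, bef, cdg, cef, ceg, dfg

Hence C_0 ≅ Z^7, C_1 ≅ Z^18, C_2 ≅ Z^12.

∂_1: C_1 → C_0 is given by ∂[p,q] = [q] − [p]. For instance
  ∂ag = g − a.
As a 7×18 matrix over Z this has rank 6, with invariant factors (1,1,1,1,1,1).

The boundary map ∂_2: C_2 → C_1 sends each 2-simplex [p,q,r] to [q,r] − [p,r] + [p,q]. For instance
  ∂aeg = eg − ag + ae,
  ∂abc = bc − ac + ab.
The 18×12 boundary matrix has rank 12 and Smith normal form diag(1,1,1,1,1,1,1,1,1,1,1,2).

Computing H_k = (kernel of ∂_k) / (image of ∂_{k+1}):

  H_0: rank C_0 − rank ∂_1 = 7 − 6 = 1, and the invariant factors of ∂_1 are all 1, so H_0 = Z.
  H_1: rank ker ∂_1 − rank ∂_2 = (18 − 6) − 12 = 0, and ∂_2 has invariant factor 2 > 1, so H_1 = Z_2.
  H_2: rank ker ∂_2 − rank ∂_3 = (12 − 12) − 0 = 0, and there is no ∂_3, so H_2 = 0.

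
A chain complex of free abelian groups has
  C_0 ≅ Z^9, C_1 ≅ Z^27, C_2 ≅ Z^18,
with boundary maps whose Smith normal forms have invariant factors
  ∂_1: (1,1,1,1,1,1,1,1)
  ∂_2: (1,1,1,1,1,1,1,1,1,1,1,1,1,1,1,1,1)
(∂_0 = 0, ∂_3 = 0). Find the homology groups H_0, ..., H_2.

H_0 ≅ Z,  H_1 ≅ Z^2,  H_2 ≅ Z.

H_0: b_0 = 9 − 0 − 8 = 1; torsion from ∂_1 factors > 1: none. So H_0 ≅ Z.
H_1: b_1 = 27 − 8 − 17 = 2; torsion from ∂_2 factors > 1: none. So H_1 ≅ Z^2.
H_2: b_2 = 18 − 17 − 0 = 1; torsion from ∂_3 factors > 1: none. So H_2 ≅ Z.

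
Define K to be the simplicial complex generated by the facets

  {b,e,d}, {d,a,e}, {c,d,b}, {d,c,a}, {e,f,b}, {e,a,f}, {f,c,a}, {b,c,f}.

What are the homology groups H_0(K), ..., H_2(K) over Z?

H_0 ≅ Z,  H_1 = 0,  H_2 ≅ Z.

Fix the vertex order a < b < c < d < e < f and write every simplex with vertices in increasing order. Then dim K = 2 and the simplices of K are:

  0-simplices (6): a, b, c, d, e, f
  1-simplices (12): ac, ad, ae, af, bc, bd, be, bf, cd, cf, de, ef
  2-simplices (8): acd, acf, ade, aef, bcd, bcf, bde, bef

giving chain groups C_0 ≅ Z^6, C_1 ≅ Z^12, C_2 ≅ Z^8.

Boundary ∂_1: C_1 → C_0 is given by ∂[p,q] = [q] − [p]. For instance
  ∂bc = c − b.
This gives a 6×12 integer matrix of rank 5; reducing to Smith normal form yields diagonal entries (1,1,1,1,1).

∂_2: C_2 → C_1 acts by ∂[p,q,r] = [q,r] − [p,r] + [p,q]. For instance
  ∂bcf = cf − bf + bc,
  ∂bef = ef − bf + be.
The 12×8 boundary matrix has rank 7 and Smith normal form diag(1,1,1,1,1,1,1).

Reading off H_k = ker ∂_k / im ∂_{k+1}:

  H_0: rank C_0 − rank ∂_1 = 6 − 5 = 1, and the invariant factors of ∂_1 are all 1, so H_0 = Z.
  H_1: rank ker ∂_1 − rank ∂_2 = (12 − 5) − 7 = 0, and the invariant factors of ∂_2 are all 1, so H_1 = 0.
  H_2: rank ker ∂_2 − rank ∂_3 = (8 − 7) − 0 = 1, and there is no ∂_3, so H_2 = Z.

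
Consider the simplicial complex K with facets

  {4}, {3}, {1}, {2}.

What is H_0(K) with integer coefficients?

H_0 = Z^4.

Fix the vertex order 1 < 2 < 3 < 4 and write every simplex with vertices in increasing order. Then dim K = 0 and the simplices of K are:

  0-simplices (4): [1], [2], [3], [4]

so the chain groups are C_0 ≅ Z^4.

Reading off H_k = ker ∂_k / im ∂_{k+1}:

  H_0: rank C_0 − rank ∂_1 = 4 − 0 = 4, and there is no ∂_1, so H_0 = Z^4.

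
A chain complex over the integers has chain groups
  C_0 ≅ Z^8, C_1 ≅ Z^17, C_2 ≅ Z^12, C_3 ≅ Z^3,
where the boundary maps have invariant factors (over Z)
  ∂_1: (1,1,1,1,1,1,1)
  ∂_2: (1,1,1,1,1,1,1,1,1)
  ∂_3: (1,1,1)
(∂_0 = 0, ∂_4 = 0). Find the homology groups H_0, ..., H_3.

H_0: b_0 = 8 − 0 − 7 = 1; torsion from ∂_1 factors > 1: none. So H_0 ≅ Z.
H_1: b_1 = 17 − 7 − 9 = 1; torsion from ∂_2 factors > 1: none. So H_1 ≅ Z.
H_2: b_2 = 12 − 9 − 3 = 0; torsion from ∂_3 factors > 1: none. So H_2 ≅ 0.
H_3: b_3 = 3 − 3 − 0 = 0; torsion from ∂_4 factors > 1: none. So H_3 ≅ 0.

H_0 ≅ Z,  H_1 ≅ Z,  H_2 = 0,  H_3 = 0.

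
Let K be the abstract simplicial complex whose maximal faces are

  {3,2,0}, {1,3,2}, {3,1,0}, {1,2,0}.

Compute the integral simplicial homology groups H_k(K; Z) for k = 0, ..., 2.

K has 4 vertices, 6 edges, 4 triangles.
rank ∂_0 = 0, rank ∂_1 = 3 ⇒ b_0 = 4 − 0 − 3 = 1; all invariant factors of ∂_1 are 1 so no torsion. So H_0 ≅ Z.
rank ∂_1 = 3, rank ∂_2 = 3 ⇒ b_1 = 6 − 3 − 3 = 0; all invariant factors of ∂_2 are 1 so no torsion. So H_1 ≅ 0.
rank ∂_2 = 3, rank ∂_3 = 0 ⇒ b_2 = 4 − 3 − 0 = 1. So H_2 ≅ Z.

H_0 = Z,  H_1 = 0,  H_2 = Z.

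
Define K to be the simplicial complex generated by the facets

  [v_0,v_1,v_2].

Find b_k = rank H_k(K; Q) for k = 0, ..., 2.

We work with the vertex ordering v_0 < v_1 < v_2. The simplices of K, each written with vertices in increasing order, are:

  0-simplices (3): [v_0], [v_1], [v_2]
  1-simplices (3): [v_0,v_1], [v_0,v_2], [v_1,v_2]
  2-simplices (1): [v_0,v_1,v_2]

giving chain groups C_0 ≅ Z^3, C_1 ≅ Z^3, C_2 ≅ Z^1.

∂_1: C_1 → C_0 maps an edge to its endpoints' difference, ∂[p,q] = q − p. For instance
  ∂[v_0,v_1] = [v_1] − [v_0].
The 3×3 boundary matrix has rank 2 and Smith normal form diag(1,1).

Boundary ∂_2: C_2 → C_1 sends each 2-simplex [p,q,r] to [q,r] − [p,r] + [p,q]. For instance
  ∂[v_0,v_1,v_2] = [v_1,v_2] − [v_0,v_2] + [v_0,v_1].
The 3×1 boundary matrix has rank 1 and Smith normal form diag(1).

Computing H_k = (kernel of ∂_k) / (image of ∂_{k+1}):

  H_0: rank C_0 − rank ∂_1 = 3 − 2 = 1, and the invariant factors of ∂_1 are all 1, so H_0 = Z.
  H_1: rank ker ∂_1 − rank ∂_2 = (3 − 2) − 1 = 0, and the invariant factors of ∂_2 are all 1, so H_1 = 0.
  H_2: rank ker ∂_2 − rank ∂_3 = (1 − 1) − 0 = 0, and there is no ∂_3, so H_2 = 0.

As a check, the Euler characteristic is 3 − 3 + 1 = 1, which agrees with 1 − 0 + 0 = 1.
(K is a triangulation of the 2-simplex.)

Hence the Betti numbers are b_0 = 1, b_1 = 0, b_2 = 0.

b_0 = 1, b_1 = 0, b_2 = 0.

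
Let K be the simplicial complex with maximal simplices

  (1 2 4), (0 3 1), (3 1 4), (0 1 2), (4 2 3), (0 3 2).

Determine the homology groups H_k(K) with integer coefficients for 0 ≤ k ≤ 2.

Order the vertices as 0 < 1 < 2 < 3 < 4. Listing each simplex with vertices in this order, K has dimension 2 with simplices:

  0-simplices (5): [0], [1], [2], [3], [4]
  1-simplices (9): [0,1], [0,2], [0,3], [1,2], [1,3], [1,4], [2,3], [2,4], [3,4]
  2-simplices (6): [0,1,2], [0,1,3], [0,2,3], [1,2,4], [1,3,4], [2,3,4]

so the chain groups are C_0 ≅ Z^5, C_1 ≅ Z^9, C_2 ≅ Z^6.

∂_1: C_1 → C_0 sends each edge [p,q] (with p < q) to q − p. For instance
  ∂[0,2] = [2] − [0].
This gives a 5×9 integer matrix of rank 4; reducing to Smith normal form yields diagonal entries (1,1,1,1).

∂_2: C_2 → C_1 maps a triangle to the signed sum of its edges. For instance
  ∂[0,2,3] = [2,3] − [0,3] + [0,2],
  ∂[1,3,4] = [3,4] − [1,4] + [1,3].
The 9×6 boundary matrix has rank 5 and Smith normal form diag(1,1,1,1,1).

Now H_k = ker ∂_k / im ∂_{k+1}, so:

  H_0: rank C_0 − rank ∂_1 = 5 − 4 = 1, and the invariant factors of ∂_1 are all 1, so H_0 ≅ Z.
  H_1: rank ker ∂_1 − rank ∂_2 = (9 − 4) − 5 = 0, and the invariant factors of ∂_2 are all 1, so H_1 ≅ 0.
  H_2: rank ker ∂_2 − rank ∂_3 = (6 − 5) − 0 = 1, and there is no ∂_3, so H_2 ≅ Z.

H_0 = Z,  H_1 = 0,  H_2 = Z.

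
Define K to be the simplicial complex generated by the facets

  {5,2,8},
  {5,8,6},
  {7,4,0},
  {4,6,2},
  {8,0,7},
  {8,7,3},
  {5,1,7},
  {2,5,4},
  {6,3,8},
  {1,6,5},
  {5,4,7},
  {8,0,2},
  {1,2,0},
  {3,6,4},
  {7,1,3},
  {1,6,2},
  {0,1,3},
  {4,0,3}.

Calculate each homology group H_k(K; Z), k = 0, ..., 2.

Order the vertices as 0 < 1 < 2 < 3 < 4 < 5 < 6 < 7 < 8. Listing each simplex with vertices in this order, K has dimension 2 with simplices:

  0-simplices (9): [0], [1], [2], [3], [4], [5], [6], [7], [8]
  1-simplices (27): (27 of them)
  2-simplices (18): [0,1,2], [0,1,3], [0,2,8], [0,3,4], [0,4,7], [0,7,8], [1,2,6], [1,3,7], [1,5,6], [1,5,7], [2,4,5], [2,4,6], [2,5,8], [3,4,6], [3,6,8], [3,7,8], [4,5,7], [5,6,8]

Hence C_0 ≅ Z^9, C_1 ≅ Z^27, C_2 ≅ Z^18.

The boundary map ∂_1: C_1 → C_0 is given by ∂[p,q] = [q] − [p]. For instance
  ∂[3,6] = [6] − [3].
The resulting 9×27 matrix has rank 8, and its Smith normal form has invariant factors (1,1,1,1,1,1,1,1).

Boundary ∂_2: C_2 → C_1 sends each 2-simplex [p,q,r] to [q,r] − [p,r] + [p,q]. For instance
  ∂[3,7,8] = [7,8] − [3,8] + [3,7],
  ∂[2,4,5] = [4,5] − [2,5] + [2,4].
The 27×18 boundary matrix has rank 18 and Smith normal form diag(1,1,1,1,1,1,1,1,1,1,1,1,1,1,1,1,1,2).

Reading off H_k = ker ∂_k / im ∂_{k+1}:

  H_0: rank C_0 − rank ∂_1 = 9 − 8 = 1, and the invariant factors of ∂_1 are all 1, so H_0 = Z.
  H_1: rank ker ∂_1 − rank ∂_2 = (27 − 8) − 18 = 1, and ∂_2 has invariant factor 2 > 1, so H_1 = Z ⊕ Z/2.
  H_2: rank ker ∂_2 − rank ∂_3 = (18 − 18) − 0 = 0, and there is no ∂_3, so H_2 = 0.

(K is a triangulation of the Klein bottle.)

H_0 ≅ Z,  H_1 ≅ Z ⊕ Z/2,  H_2 = 0.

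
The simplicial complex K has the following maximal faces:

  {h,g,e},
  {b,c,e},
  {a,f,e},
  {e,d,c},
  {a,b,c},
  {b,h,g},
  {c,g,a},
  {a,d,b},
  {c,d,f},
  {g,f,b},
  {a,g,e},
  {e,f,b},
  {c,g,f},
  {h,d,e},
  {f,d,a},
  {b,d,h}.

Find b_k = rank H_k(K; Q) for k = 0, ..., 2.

K has 8 vertices, 24 edges, 16 triangles.
rank ∂_0 = 0, rank ∂_1 = 7 ⇒ b_0 = 8 − 0 − 7 = 1; all invariant factors of ∂_1 are 1 so no torsion. So H_0 = Z.
rank ∂_1 = 7, rank ∂_2 = 15 ⇒ b_1 = 24 − 7 − 15 = 2; all invariant factors of ∂_2 are 1 so no torsion. So H_1 = Z^2.
rank ∂_2 = 15, rank ∂_3 = 0 ⇒ b_2 = 16 − 15 − 0 = 1. So H_2 = Z.

b_0 = 1, b_1 = 2, b_2 = 1.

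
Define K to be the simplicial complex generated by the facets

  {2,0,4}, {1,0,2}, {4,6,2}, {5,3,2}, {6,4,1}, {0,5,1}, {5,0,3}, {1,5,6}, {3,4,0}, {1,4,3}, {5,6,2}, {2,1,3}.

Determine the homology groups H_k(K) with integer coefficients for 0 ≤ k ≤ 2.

H_0 ≅ Z,  H_1 ≅ Z/2Z,  H_2 = 0.

Take the total order 0 < 1 < 2 < 3 < 4 < 5 < 6 on the vertex set. Then K (dimension 2) consists of the simplices:

  0-simplices (7): [0], [1], [2], [3], [4], [5], [6]
  1-simplices (18): [0,1], [0,2], [0,3], [0,4], [0,5], [1,2], [1,3], [1,4], [1,5], [1,6], [2,3], [2,4], [2,5], [2,6], [3,4], [3,5], [4,6], [5,6]
  2-simplices (12): [0,1,2], [0,1,5], [0,2,4], [0,3,4], [0,3,5], [1,2,3], [1,3,4], [1,4,6], [1,5,6], [2,3,5], [2,4,6], [2,5,6]

Hence C_0 ≅ Z^7, C_1 ≅ Z^18, C_2 ≅ Z^12.

Boundary ∂_1: C_1 → C_0 sends each edge [p,q] (with p < q) to q − p.
The 7×18 boundary matrix has rank 6 and Smith normal form diag(1,1,1,1,1,1).

∂_2: C_2 → C_1 sends each 2-simplex [p,q,r] to [q,r] − [p,r] + [p,q]. For instance
  ∂[1,5,6] = [5,6] − [1,6] + [1,5],
  ∂[2,5,6] = [5,6] − [2,6] + [2,5].
This gives a 18×12 integer matrix of rank 12; reducing to Smith normal form yields diagonal entries (1,1,1,1,1,1,1,1,1,1,1,2).

Computing H_k = (kernel of ∂_k) / (image of ∂_{k+1}):

  H_0: rank C_0 − rank ∂_1 = 7 − 6 = 1, and the invariant factors of ∂_1 are all 1, so H_0 = Z.
  H_1: rank ker ∂_1 − rank ∂_2 = (18 − 6) − 12 = 0, and ∂_2 has invariant factor 2 > 1, so H_1 = Z/2Z.
  H_2: rank ker ∂_2 − rank ∂_3 = (12 − 12) − 0 = 0, and there is no ∂_3, so H_2 = 0.

(K is a triangulation of the real projective plane RP^2.)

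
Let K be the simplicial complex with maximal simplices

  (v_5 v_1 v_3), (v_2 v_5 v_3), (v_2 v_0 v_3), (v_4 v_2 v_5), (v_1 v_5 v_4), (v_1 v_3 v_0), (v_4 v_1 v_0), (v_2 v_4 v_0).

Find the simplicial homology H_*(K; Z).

H_0 ≅ Z,  H_1 = 0,  H_2 ≅ Z.

Fix the vertex order v_0 < v_1 < v_2 < v_3 < v_4 < v_5 and write every simplex with vertices in increasing order. Then dim K = 2 and the simplices of K are:

  0-simplices (6): [v_0], [v_1], [v_2], [v_3], [v_4], [v_5]
  1-simplices (12): [v_0,v_1], [v_0,v_2], [v_0,v_3], [v_0,v_4], [v_1,v_3], [v_1,v_4], [v_1,v_5], [v_2,v_3], [v_2,v_4], [v_2,v_5], [v_3,v_5], [v_4,v_5]
  2-simplices (8): [v_0,v_1,v_3], [v_0,v_1,v_4], [v_0,v_2,v_3], [v_0,v_2,v_4], [v_1,v_3,v_5], [v_1,v_4,v_5], [v_2,v_3,v_5], [v_2,v_4,v_5]

so the chain groups are C_0 ≅ Z^6, C_1 ≅ Z^12, C_2 ≅ Z^8.

∂_1: C_1 → C_0 maps an edge to its endpoints' difference, ∂[p,q] = q − p. For instance
  ∂[v_0,v_2] = [v_2] − [v_0].
This gives a 6×12 integer matrix of rank 5; reducing to Smith normal form yields diagonal entries (1,1,1,1,1).

Boundary ∂_2: C_2 → C_1 sends each 2-simplex [p,q,r] to [q,r] − [p,r] + [p,q]. For instance
  ∂[v_2,v_3,v_5] = [v_3,v_5] − [v_2,v_5] + [v_2,v_3],
  ∂[v_0,v_1,v_3] = [v_1,v_3] − [v_0,v_3] + [v_0,v_1].
The resulting 12×8 matrix has rank 7, and its Smith normal form has invariant factors (1,1,1,1,1,1,1).

Computing H_k = (kernel of ∂_k) / (image of ∂_{k+1}):

  H_0: rank C_0 − rank ∂_1 = 6 − 5 = 1, and the invariant factors of ∂_1 are all 1, so H_0 ≅ Z.
  H_1: rank ker ∂_1 − rank ∂_2 = (12 − 5) − 7 = 0, and the invariant factors of ∂_2 are all 1, so H_1 ≅ 0.
  H_2: rank ker ∂_2 − rank ∂_3 = (8 − 7) − 0 = 1, and there is no ∂_3, so H_2 ≅ Z.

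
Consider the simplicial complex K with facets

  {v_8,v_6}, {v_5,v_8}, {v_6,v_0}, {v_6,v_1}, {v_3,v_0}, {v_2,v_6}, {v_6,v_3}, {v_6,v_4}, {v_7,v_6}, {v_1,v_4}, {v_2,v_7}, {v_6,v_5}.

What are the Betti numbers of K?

b_0 = 1, b_1 = 4.

Fix the vertex order v_0 < v_1 < v_2 < v_3 < v_4 < v_5 < v_6 < v_7 < v_8 and write every simplex with vertices in increasing order. Then dim K = 1 and the simplices of K are:

  0-simplices (9): [v_0], [v_1], [v_2], [v_3], [v_4], [v_5], [v_6], [v_7], [v_8]
  1-simplices (12): [v_0,v_3], [v_0,v_6], [v_1,v_4], [v_1,v_6], [v_2,v_6], [v_2,v_7], [v_3,v_6], [v_4,v_6], [v_5,v_6], [v_5,v_8], [v_6,v_7], [v_6,v_8]

so the chain groups are C_0 ≅ Z^9, C_1 ≅ Z^12.

The boundary map ∂_1: C_1 → C_0 maps an edge to its endpoints' difference, ∂[p,q] = q − p. For instance
  ∂[v_1,v_6] = [v_6] − [v_1].
This gives a 9×12 integer matrix of rank 8; reducing to Smith normal form yields diagonal entries (1,1,1,1,1,1,1,1).

Reading off H_k = ker ∂_k / im ∂_{k+1}:

  H_0: rank C_0 − rank ∂_1 = 9 − 8 = 1, and the invariant factors of ∂_1 are all 1, so H_0 ≅ Z.
  H_1: rank ker ∂_1 − rank ∂_2 = (12 − 8) − 0 = 4, and there is no ∂_2, so H_1 ≅ Z^4.

Hence the Betti numbers are b_0 = 1, b_1 = 4.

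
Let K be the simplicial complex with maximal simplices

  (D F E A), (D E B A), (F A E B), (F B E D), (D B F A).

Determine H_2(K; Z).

H_2 ≅ 0.

K has 5 vertices, 10 edges, 10 triangles, 5 3-simplices.
rank ∂_2 = 6, rank ∂_3 = 4 ⇒ b_2 = 10 − 6 − 4 = 0; all invariant factors of ∂_3 are 1 so no torsion. So H_2 = 0.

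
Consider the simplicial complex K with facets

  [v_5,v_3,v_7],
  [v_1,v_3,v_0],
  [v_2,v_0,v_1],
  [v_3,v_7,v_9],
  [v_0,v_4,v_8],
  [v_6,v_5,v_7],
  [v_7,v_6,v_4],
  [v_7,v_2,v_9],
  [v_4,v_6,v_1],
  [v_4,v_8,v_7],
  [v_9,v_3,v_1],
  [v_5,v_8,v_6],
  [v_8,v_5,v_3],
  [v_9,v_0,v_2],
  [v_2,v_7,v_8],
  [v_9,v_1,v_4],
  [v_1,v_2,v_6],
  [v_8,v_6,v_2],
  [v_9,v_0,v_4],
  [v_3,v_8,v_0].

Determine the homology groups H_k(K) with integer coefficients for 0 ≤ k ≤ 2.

K has 10 vertices, 30 edges, 20 triangles.
rank ∂_0 = 0, rank ∂_1 = 9 ⇒ b_0 = 10 − 0 − 9 = 1; all invariant factors of ∂_1 are 1 so no torsion. So H_0 = Z.
rank ∂_1 = 9, rank ∂_2 = 20 ⇒ b_1 = 30 − 9 − 20 = 1; ∂_2 has invariant factor(s) [2] giving torsion. So H_1 = Z × Z/2.
rank ∂_2 = 20, rank ∂_3 = 0 ⇒ b_2 = 20 − 20 − 0 = 0. So H_2 = 0.

H_0 ≅ Z,  H_1 ≅ Z × Z/2,  H_2 = 0.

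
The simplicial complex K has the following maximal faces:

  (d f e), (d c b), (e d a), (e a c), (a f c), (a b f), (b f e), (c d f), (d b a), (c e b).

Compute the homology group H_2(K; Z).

K has 6 vertices, 15 edges, 10 triangles.
rank ∂_2 = 10, rank ∂_3 = 0 ⇒ b_2 = 10 − 10 − 0 = 0. So H_2 ≅ 0.

H_2 = 0.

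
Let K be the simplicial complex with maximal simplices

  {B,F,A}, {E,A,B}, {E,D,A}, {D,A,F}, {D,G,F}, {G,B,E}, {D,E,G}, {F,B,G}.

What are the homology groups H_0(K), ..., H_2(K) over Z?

Fix the vertex order A < B < D < E < F < G and write every simplex with vertices in increasing order. Then dim K = 2 and the simplices of K are:

  0-simplices (6): A, B, D, E, F, G
  1-simplices (12): AB, AD, AE, AF, BE, BF, BG, DE, DF, DG, EG, FG
  2-simplices (8): ABE, ABF, ADE, ADF, BEG, BFG, DEG, DFG

so the chain groups are C_0 ≅ Z^6, C_1 ≅ Z^12, C_2 ≅ Z^8.

∂_1: C_1 → C_0 maps an edge to its endpoints' difference, ∂[p,q] = q − p.
As a 6×12 matrix over Z this has rank 5, with invariant factors (1,1,1,1,1).

The boundary map ∂_2: C_2 → C_1 sends each 2-simplex [p,q,r] to [q,r] − [p,r] + [p,q]. For instance
  ∂ADF = DF − AF + AD,
  ∂ADE = DE − AE + AD.
The 12×8 boundary matrix has rank 7 and Smith normal form diag(1,1,1,1,1,1,1).

From H_k ≅ ker(∂_k) / im(∂_{k+1}) we obtain:

  H_0: rank C_0 − rank ∂_1 = 6 − 5 = 1, and the invariant factors of ∂_1 are all 1, so H_0 ≅ Z.
  H_1: rank ker ∂_1 − rank ∂_2 = (12 − 5) − 7 = 0, and the invariant factors of ∂_2 are all 1, so H_1 ≅ 0.
  H_2: rank ker ∂_2 − rank ∂_3 = (8 − 7) − 0 = 1, and there is no ∂_3, so H_2 ≅ Z.

(K is a triangulation of the 2-sphere S^2.)

H_0 ≅ Z,  H_1 = 0,  H_2 ≅ Z.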